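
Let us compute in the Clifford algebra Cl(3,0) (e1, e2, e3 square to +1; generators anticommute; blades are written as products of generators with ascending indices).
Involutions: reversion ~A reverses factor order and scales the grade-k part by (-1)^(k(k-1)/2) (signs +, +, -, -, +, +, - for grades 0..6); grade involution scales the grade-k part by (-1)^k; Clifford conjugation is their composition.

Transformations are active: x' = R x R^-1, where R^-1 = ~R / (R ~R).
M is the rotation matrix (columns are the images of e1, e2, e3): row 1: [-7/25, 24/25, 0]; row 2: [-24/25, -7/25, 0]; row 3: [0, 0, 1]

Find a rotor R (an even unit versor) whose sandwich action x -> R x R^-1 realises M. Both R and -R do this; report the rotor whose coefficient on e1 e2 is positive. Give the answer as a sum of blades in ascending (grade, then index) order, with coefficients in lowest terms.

Method: write R = a + b12*e1 e2 + b13*e1 e3 + b23*e2 e3 with a^2 + b12^2 + b13^2 + b23^2 = 1 (so R^-1 = ~R). Expanding the columns R e_j ~R gives tr M = 4a^2 - 1 and, from the antisymmetric part, M21 - M12 = -4a*b12, M13 - M31 = 4a*b13, M32 - M23 = -4a*b23.
Here tr M = 11/25, so a^2 = (1 + tr M)/4 = 9/25 and a = ±3/5. Taking a = 3/5: M21 - M12 = -48/25, M13 - M31 = 0, M32 - M23 = 0, giving b12 = 4/5, b13 = 0, b23 = 0, i.e. R = 3/5 + 4/5*e1 e2.
Its e1 e2 coefficient is already positive.
Answer: 3/5 + 4/5*e1 e2. Note: both R and -R realise this M (trace 11/25); the covering map identifies them, and the e1 e2-coefficient sign is the tie-breaker.


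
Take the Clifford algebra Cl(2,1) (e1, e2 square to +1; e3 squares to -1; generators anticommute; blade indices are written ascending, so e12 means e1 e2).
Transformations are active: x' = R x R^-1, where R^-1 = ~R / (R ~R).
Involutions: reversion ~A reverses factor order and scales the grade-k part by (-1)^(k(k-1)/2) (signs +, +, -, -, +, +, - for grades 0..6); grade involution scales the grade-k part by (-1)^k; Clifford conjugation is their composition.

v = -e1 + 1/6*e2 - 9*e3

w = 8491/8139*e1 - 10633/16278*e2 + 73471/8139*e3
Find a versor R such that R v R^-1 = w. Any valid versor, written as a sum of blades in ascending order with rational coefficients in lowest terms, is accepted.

R = v + w = 352/8139*e1 - 1320/2713*e2 + 220/8139*e3 works: the equal norms (-2879/36) guarantee its sandwich swaps v into w.
Answer: 352/8139*e1 - 1320/2713*e2 + 220/8139*e3


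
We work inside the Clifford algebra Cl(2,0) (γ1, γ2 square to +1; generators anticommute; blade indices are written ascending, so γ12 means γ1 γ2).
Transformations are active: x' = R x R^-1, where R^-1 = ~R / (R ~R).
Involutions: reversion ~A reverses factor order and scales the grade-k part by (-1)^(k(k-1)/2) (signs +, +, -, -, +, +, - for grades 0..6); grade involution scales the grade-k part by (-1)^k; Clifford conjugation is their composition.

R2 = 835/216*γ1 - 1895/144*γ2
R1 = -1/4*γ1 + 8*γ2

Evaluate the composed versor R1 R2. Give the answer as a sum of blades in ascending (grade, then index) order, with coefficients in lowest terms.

Distribute over the terms of R1 (each basis-blade product reordered to ascending indices, repeated generators contracted through their squares):
(-1/4*γ1) R2 = -835/864 + 1895/576*γ12
(8*γ2) R2 = -1895/18 - 835/27*γ12
Summing the partial products and collecting blades:
Answer: -91795/864 - 47755/1728*γ12


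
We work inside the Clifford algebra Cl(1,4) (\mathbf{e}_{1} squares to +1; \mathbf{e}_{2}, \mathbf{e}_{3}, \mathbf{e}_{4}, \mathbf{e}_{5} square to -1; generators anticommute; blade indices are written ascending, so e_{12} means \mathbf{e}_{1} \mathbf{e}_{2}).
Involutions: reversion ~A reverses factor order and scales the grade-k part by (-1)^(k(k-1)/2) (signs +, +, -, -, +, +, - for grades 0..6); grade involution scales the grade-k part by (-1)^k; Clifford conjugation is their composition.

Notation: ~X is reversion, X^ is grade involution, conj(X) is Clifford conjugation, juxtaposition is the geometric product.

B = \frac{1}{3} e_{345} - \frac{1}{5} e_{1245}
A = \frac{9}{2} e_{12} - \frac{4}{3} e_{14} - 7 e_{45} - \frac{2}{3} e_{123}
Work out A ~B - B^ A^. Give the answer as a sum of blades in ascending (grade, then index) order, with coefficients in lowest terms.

first term: -\frac{7}{3} e_{3} - \frac{7}{5} e_{12} - \frac{4}{15} e_{25} - \frac{9}{10} e_{45} + \frac{4}{9} e_{135} + \frac{2}{15} e_{345} - \frac{2}{9} e_{1245} - \frac{3}{2} e_{12345}
second term: -\frac{7}{3} e_{3} - \frac{7}{5} e_{12} - \frac{4}{15} e_{25} - \frac{9}{10} e_{45} - \frac{4}{9} e_{135} - \frac{2}{15} e_{345} + \frac{2}{9} e_{1245} - \frac{3}{2} e_{12345}
Answer: \frac{8}{9} e_{135} + \frac{4}{15} e_{345} - \frac{4}{9} e_{1245}


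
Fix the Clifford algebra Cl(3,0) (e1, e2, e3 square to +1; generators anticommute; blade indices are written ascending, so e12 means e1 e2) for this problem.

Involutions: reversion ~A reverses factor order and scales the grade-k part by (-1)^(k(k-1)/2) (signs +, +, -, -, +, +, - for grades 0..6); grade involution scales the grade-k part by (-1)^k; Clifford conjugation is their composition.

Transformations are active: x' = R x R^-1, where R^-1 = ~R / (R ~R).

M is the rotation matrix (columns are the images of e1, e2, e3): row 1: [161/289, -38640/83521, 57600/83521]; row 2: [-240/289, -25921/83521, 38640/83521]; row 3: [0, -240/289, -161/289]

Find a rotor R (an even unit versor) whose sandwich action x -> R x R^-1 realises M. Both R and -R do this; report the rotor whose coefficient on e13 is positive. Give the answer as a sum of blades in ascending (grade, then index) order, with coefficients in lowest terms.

Method: write R = a + b12*e12 + b13*e13 + b23*e23 with a^2 + b12^2 + b13^2 + b23^2 = 1 (so R^-1 = ~R). Expanding the columns R e_j ~R gives tr M = 4a^2 - 1 and, from the antisymmetric part, M21 - M12 = -4a*b12, M13 - M31 = 4a*b13, M32 - M23 = -4a*b23.
Here tr M = -25921/83521, so a^2 = (1 + tr M)/4 = 14400/83521 and a = ±120/289. Taking a = 120/289: M21 - M12 = -30720/83521, M13 - M31 = 57600/83521, M32 - M23 = -108000/83521, giving b12 = 64/289, b13 = 120/289, b23 = 225/289, i.e. R = 120/289 + 64/289*e12 + 120/289*e13 + 225/289*e23.
Its e13 coefficient is already positive.
Answer: 120/289 + 64/289*e12 + 120/289*e13 + 225/289*e23. Uniqueness: Spin(3) -> SO(3) maps R and -R to the same rotation of trace -25921/83521; fixing the sign of the e13 coefficient removes the ambiguity.


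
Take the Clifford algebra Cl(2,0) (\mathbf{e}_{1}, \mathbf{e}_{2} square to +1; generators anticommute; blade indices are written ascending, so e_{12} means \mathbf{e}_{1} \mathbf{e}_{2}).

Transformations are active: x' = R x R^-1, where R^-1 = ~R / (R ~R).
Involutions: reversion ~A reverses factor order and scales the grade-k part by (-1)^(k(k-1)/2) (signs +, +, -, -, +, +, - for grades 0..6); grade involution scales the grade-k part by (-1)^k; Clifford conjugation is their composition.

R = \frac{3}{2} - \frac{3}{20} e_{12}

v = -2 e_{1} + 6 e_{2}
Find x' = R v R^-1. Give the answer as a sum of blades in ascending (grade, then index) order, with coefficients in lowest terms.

~R = \frac{3}{2} + \frac{3}{20} e_{12}, and R ~R = \frac{909}{400}, so R^-1 = ~R / (\frac{909}{400}).
R v = -\frac{39}{10} e_{1} + \frac{87}{10} e_{2}
Answer: -\frac{318}{101} e_{1} + \frac{554}{101} e_{2}


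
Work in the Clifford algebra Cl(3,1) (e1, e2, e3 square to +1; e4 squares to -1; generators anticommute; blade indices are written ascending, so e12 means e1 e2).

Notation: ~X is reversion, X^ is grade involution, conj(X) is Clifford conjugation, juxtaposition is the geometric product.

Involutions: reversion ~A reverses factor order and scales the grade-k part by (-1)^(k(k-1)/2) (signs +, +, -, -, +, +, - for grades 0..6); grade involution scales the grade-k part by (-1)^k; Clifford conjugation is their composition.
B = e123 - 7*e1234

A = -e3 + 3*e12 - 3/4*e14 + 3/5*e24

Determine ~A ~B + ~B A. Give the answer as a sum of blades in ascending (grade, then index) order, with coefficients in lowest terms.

first term: -3*e3 + e12 - 21/5*e13 - 21/4*e23 - 21*e34 + 7*e124 + 3/5*e134 + 3/4*e234
second term: 3*e3 + e12 + 21/5*e13 + 21/4*e23 + 21*e34 - 7*e124 + 3/5*e134 + 3/4*e234
Answer: 2*e12 + 6/5*e134 + 3/2*e234


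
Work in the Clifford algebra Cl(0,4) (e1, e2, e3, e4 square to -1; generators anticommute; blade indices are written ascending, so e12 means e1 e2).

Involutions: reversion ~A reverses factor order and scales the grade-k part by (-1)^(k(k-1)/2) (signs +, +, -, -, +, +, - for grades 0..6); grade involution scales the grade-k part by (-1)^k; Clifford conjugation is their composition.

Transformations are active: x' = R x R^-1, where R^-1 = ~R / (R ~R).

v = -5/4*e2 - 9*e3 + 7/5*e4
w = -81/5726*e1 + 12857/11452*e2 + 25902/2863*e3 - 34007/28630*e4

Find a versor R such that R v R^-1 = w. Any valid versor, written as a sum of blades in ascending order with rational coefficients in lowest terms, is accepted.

R = v + w = -81/5726*e1 - 729/5726*e2 + 135/2863*e3 + 1215/5726*e4 works: the equal norms (-33809/400) guarantee its sandwich swaps v into w.
Answer: -81/5726*e1 - 729/5726*e2 + 135/2863*e3 + 1215/5726*e4


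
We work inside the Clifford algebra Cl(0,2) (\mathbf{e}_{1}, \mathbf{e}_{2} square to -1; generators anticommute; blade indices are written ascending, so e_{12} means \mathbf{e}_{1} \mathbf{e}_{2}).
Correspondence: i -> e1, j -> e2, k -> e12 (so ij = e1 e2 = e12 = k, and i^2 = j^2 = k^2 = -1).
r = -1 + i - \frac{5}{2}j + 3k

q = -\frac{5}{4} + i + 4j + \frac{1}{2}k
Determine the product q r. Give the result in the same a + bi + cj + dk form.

In blades: q = -\frac{5}{4} + e_{1} + 4 e_{2} + \frac{1}{2} e_{12}, r = -1 + e_{1} - \frac{5}{2} e_{2} + 3 e_{12}.
Distribute q over r term by term (generator squares from the signature, products reordered to ascending indices): (-\frac{5}{4})*r = \frac{5}{4} - \frac{5}{4} e_{1} + \frac{25}{8} e_{2} - \frac{15}{4} e_{12}; (e_{1})*r = -1 - e_{1} - 3 e_{2} - \frac{5}{2} e_{12}; (4 e_{2})*r = 10 + 12 e_{1} - 4 e_{2} - 4 e_{12}; (\frac{1}{2} e_{12})*r = -\frac{3}{2} + \frac{5}{4} e_{1} + \frac{1}{2} e_{2} - \frac{1}{2} e_{12}.
Sum: \frac{35}{4} + 11 e_{1} - \frac{27}{8} e_{2} - \frac{43}{4} e_{12}; translating back through the correspondence:
Answer: \frac{35}{4} + 11i - \frac{27}{8}j - \frac{43}{4}k


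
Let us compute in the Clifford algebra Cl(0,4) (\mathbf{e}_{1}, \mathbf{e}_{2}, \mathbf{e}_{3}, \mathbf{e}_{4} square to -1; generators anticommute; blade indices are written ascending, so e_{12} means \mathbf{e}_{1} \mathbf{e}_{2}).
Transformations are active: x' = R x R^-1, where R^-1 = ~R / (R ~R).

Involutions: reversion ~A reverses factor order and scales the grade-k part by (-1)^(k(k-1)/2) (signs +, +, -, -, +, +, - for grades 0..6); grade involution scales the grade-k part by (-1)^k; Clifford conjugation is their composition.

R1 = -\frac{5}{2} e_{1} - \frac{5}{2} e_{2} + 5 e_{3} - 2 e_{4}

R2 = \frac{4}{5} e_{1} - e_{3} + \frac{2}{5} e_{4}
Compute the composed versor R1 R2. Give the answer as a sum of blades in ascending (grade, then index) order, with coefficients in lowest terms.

Distribute over the terms of R2 (each basis-blade product reordered to ascending indices, repeated generators contracted through their squares):
R1 (\frac{4}{5} e_{1}) = 2 + 2 e_{12} - 4 e_{13} + \frac{8}{5} e_{14}
R1 (-e_{3}) = 5 + \frac{5}{2} e_{13} + \frac{5}{2} e_{23} - 2 e_{34}
R1 (\frac{2}{5} e_{4}) = \frac{4}{5} - e_{14} - e_{24} + 2 e_{34}
Summing the partial products and collecting blades:
Answer: \frac{39}{5} + 2 e_{12} - \frac{3}{2} e_{13} + \frac{3}{5} e_{14} + \frac{5}{2} e_{23} - e_{24}


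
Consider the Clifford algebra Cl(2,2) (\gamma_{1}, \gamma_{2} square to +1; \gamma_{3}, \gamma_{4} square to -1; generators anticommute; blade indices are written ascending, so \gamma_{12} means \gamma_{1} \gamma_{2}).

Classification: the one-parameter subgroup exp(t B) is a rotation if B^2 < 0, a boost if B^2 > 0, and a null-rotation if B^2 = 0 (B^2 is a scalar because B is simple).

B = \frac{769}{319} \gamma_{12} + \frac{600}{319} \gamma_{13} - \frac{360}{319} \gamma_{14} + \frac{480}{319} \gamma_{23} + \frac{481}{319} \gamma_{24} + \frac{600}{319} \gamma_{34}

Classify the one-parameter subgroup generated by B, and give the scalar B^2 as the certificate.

B^2 term by term: the squares give (\frac{769}{319})^2*(\gamma_{12})^2 + (\frac{600}{319})^2*(\gamma_{13})^2 + (-\frac{360}{319})^2*(\gamma_{14})^2 + (\frac{480}{319})^2*(\gamma_{23})^2 + (\frac{481}{319})^2*(\gamma_{24})^2 + (\frac{600}{319})^2*(\gamma_{34})^2 = \frac{591361}{101761}*(-1) + \frac{360000}{101761}*(+1) + \frac{129600}{101761}*(+1) + \frac{230400}{101761}*(+1) + \frac{231361}{101761}*(+1) + \frac{360000}{101761}*(-1) = 0 (each basis 2-blade squares to minus the product of its generators' squares); cross terms between blades sharing an index anticommute and cancel; the commuting (index-disjoint) pairs give grade-4 terms 2*c*c'*(blade product), which cancel blade by blade — \gamma_{1234}: \frac{922800}{101761} - \frac{577200}{101761} - \frac{345600}{101761} = 0 — confirming B is simple. So B^2 = 0.
Answer: null-rotation, certificate B^2 = 0. The class reads off the invariant scalar 0 directly.


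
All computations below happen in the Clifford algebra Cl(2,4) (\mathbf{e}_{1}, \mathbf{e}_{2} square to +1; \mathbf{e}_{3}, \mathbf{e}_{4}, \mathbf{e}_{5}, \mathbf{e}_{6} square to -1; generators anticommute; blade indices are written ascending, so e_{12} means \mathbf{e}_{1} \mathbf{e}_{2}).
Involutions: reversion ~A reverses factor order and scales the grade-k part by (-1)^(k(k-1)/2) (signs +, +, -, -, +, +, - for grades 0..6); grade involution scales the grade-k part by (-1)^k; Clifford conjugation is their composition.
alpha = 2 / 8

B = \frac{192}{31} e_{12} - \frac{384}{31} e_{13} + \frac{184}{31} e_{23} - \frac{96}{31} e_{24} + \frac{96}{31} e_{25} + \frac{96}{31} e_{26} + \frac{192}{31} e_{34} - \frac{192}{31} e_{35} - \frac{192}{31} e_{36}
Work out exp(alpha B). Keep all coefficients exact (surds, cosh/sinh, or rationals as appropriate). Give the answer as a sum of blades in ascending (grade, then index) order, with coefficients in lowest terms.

B^2 term by term: the squares give (\frac{192}{31})^2*(e_{12})^2 + (-\frac{384}{31})^2*(e_{13})^2 + (\frac{184}{31})^2*(e_{23})^2 + (-\frac{96}{31})^2*(e_{24})^2 + (\frac{96}{31})^2*(e_{25})^2 + (\frac{96}{31})^2*(e_{26})^2 + (\frac{192}{31})^2*(e_{34})^2 + (-\frac{192}{31})^2*(e_{35})^2 + (-\frac{192}{31})^2*(e_{36})^2 = \frac{36864}{961}*(-1) + \frac{147456}{961}*(+1) + \frac{33856}{961}*(+1) + \frac{9216}{961}*(+1) + \frac{9216}{961}*(+1) + \frac{9216}{961}*(+1) + \frac{36864}{961}*(-1) + \frac{36864}{961}*(-1) + \frac{36864}{961}*(-1) = 64 (each basis 2-blade squares to minus the product of its generators' squares); cross terms between blades sharing an index anticommute and cancel; the commuting (index-disjoint) pairs give grade-4 terms 2*c*c'*(blade product), which cancel blade by blade — e_{1234}: \frac{73728}{961} - \frac{73728}{961} = 0; e_{1235}: -\frac{73728}{961} + \frac{73728}{961} = 0; e_{1236}: -\frac{73728}{961} + \frac{73728}{961} = 0; e_{2345}: -\frac{36864}{961} + \frac{36864}{961} = 0; e_{2346}: -\frac{36864}{961} + \frac{36864}{961} = 0; e_{2356}: \frac{36864}{961} - \frac{36864}{961} = 0 — confirming B is simple. So B^2 = 64.
B^2 = 64 — a positive square means the series sums to a boost: l = 8, alpha*l = 2, so exp(alpha B) = cosh(2) + (sinh(2)/8)*B = \cosh{\left(2 \right)} + (\frac{\sinh{\left(2 \right)}}{8})*B.
Answer: \cosh{\left(2 \right)} + \frac{24 \sinh{\left(2 \right)}}{31} e_{12} - \frac{48 \sinh{\left(2 \right)}}{31} e_{13} + \frac{23 \sinh{\left(2 \right)}}{31} e_{23} - \frac{12 \sinh{\left(2 \right)}}{31} e_{24} + \frac{12 \sinh{\left(2 \right)}}{31} e_{25} + \frac{12 \sinh{\left(2 \right)}}{31} e_{26} + \frac{24 \sinh{\left(2 \right)}}{31} e_{34} - \frac{24 \sinh{\left(2 \right)}}{31} e_{35} - \frac{24 \sinh{\left(2 \right)}}{31} e_{36}


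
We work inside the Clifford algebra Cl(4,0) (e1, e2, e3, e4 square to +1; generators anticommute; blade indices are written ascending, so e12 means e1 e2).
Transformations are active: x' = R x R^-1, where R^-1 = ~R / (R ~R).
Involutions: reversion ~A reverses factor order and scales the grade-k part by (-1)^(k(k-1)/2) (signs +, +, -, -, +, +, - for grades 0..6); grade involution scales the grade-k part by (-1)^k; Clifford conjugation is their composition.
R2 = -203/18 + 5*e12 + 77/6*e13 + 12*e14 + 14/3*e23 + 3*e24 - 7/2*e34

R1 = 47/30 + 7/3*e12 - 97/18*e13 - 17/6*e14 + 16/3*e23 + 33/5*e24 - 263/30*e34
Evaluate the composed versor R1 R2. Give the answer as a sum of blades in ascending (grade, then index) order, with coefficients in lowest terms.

Distribute over the grade parts of R1 (each basis-blade product reordered to ascending indices, repeated generators contracted through their squares):
<R1>_0 (= 47/30) R2 = -9541/540 + 47/6*e12 + 3619/180*e13 + 94/5*e14 + 329/45*e23 + 47/10*e24 - 329/60*e34
<R1>_2 (= 7/3*e12 - 97/18*e13 - 17/6*e14 + 16/3*e23 + 33/5*e24 - 263/30*e34) R2 = 2176/135 + 6974/45*e12 - 56797/810*e13 + 74153/540*e14 - 16232/135*e23 - 4246/45*e24 + 38333/270*e34 - 3139/45*e1234
Summing the partial products and collecting blades:
Answer: -31/20 + 14653/90*e12 - 81023/1620*e13 + 16861/108*e14 - 3049/27*e23 - 8069/90*e24 + 14741/108*e34 - 3139/45*e1234


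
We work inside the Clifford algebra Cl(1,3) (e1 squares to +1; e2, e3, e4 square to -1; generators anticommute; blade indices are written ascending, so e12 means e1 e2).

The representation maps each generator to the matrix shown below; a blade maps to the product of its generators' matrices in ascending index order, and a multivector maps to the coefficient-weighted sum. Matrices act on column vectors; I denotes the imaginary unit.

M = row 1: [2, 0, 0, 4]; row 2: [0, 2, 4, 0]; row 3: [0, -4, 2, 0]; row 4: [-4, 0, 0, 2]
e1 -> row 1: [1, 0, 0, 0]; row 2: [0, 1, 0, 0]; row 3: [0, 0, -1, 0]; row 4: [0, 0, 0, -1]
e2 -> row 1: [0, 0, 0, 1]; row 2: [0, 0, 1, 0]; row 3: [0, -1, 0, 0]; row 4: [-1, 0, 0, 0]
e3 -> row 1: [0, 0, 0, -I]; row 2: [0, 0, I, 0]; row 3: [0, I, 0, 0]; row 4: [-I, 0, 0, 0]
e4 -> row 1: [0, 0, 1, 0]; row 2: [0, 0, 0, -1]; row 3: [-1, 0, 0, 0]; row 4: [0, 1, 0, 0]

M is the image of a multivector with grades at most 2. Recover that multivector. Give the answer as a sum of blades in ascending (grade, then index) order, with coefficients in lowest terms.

Method: the blade images are trace-orthogonal — tr(rho(e_A) rho(e_B)^-1) = 4 if A = B and 0 otherwise — and rho(e_A)^-1 = (e_A)^2 * rho(e_A) with (e_A)^2 = +1 or -1, so the coefficient of e_A in the preimage is (e_A)^2 * tr(M rho(e_A))/4.
Nonzero projections over blades of grade <= 2: 1: (1)^2 = +1, tr(M 1) = 8, coefficient 2; e2: (e2)^2 = -1, tr(M rho(e2)) = -16, coefficient 4. Every other blade of grade <= 2 projects to 0.
Answer: 2 + 4*e2


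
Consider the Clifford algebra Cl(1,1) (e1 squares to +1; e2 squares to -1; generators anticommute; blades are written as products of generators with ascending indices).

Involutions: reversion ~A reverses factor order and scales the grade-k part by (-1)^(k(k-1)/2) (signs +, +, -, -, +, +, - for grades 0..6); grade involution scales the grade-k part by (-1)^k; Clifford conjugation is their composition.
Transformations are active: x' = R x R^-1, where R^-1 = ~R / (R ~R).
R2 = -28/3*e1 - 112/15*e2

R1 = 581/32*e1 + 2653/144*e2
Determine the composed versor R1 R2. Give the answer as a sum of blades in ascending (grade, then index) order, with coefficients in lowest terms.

Distribute over the terms of R1 (each basis-blade product reordered to ascending indices, repeated generators contracted through their squares):
(581/32*e1) R2 = -4067/24 - 4067/30*e1 e2
(2653/144*e2) R2 = 18571/135 + 18571/108*e1 e2
Summing the partial products and collecting blades:
Answer: -34447/1080 + 19649/540*e1 e2


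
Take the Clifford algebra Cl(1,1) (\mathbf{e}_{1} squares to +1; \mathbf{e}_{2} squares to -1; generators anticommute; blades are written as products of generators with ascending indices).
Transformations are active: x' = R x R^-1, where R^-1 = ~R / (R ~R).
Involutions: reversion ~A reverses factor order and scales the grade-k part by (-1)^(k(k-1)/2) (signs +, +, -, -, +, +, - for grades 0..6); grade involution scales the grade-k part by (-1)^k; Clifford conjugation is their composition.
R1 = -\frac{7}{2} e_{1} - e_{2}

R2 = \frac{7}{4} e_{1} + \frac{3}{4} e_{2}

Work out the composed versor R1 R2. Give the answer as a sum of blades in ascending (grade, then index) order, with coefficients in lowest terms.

Distribute over the terms of R1 (each basis-blade product reordered to ascending indices, repeated generators contracted through their squares):
(-\frac{7}{2} e_{1}) R2 = -\frac{49}{8} - \frac{21}{8} e_{1} e_{2}
(-e_{2}) R2 = \frac{3}{4} + \frac{7}{4} e_{1} e_{2}
Summing the partial products and collecting blades:
Answer: -\frac{43}{8} - \frac{7}{8} e_{1} e_{2}


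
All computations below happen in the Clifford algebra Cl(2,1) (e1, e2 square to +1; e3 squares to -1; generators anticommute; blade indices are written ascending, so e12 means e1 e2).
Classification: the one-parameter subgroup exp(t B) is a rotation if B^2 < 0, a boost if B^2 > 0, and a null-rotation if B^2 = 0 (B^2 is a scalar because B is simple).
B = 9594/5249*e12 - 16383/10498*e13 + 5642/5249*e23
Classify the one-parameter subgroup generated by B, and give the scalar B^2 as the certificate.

B^2 term by term: the squares give (9594/5249)^2*(e12)^2 + (-16383/10498)^2*(e13)^2 + (5642/5249)^2*(e23)^2 = 92044836/27552001*(-1) + 268402689/110208004*(+1) + 31832164/27552001*(+1) = 1/4 (each basis 2-blade squares to minus the product of its generators' squares); cross terms between blades sharing an index anticommute and cancel. So B^2 = 1/4.
Answer: boost, certificate B^2 = 1/4. The invariant at work: B^2 = 1/4 is unchanged by conjugation, hence its sign classifies the subgroup whatever basis B is written in.


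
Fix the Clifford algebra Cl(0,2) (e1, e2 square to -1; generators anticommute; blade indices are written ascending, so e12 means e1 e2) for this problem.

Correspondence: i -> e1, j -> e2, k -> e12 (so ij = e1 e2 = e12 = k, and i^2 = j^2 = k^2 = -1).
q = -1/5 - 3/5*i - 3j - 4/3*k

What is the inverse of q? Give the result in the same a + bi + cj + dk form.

In blades: q = -1/5 - 3/5*e1 - 3*e2 - 4/3*e12.
With qbar = -1/5 + 3/5*e1 + 3*e2 + 4/3*e12 (scalar fixed, mapped units negated), q qbar = 503/45 (the sum of squared coefficients), so q^-1 = qbar / (503/45) = -9/503 + 27/503*e1 + 135/503*e2 + 60/503*e12; translating back:
Answer: -9/503 + 27/503*i + 135/503*j + 60/503*k


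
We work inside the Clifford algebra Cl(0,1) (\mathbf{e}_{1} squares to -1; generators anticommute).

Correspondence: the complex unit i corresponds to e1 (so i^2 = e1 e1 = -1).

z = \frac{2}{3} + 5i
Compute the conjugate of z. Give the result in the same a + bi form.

In blades: z = \frac{2}{3} + 5 e_{1}.
Conjugation here is Clifford conjugation: the scalar is fixed and the grade-1 and grade-2 blades all flip sign, giving \frac{2}{3} - 5 e_{1}; translating back:
Answer: \frac{2}{3} - 5i


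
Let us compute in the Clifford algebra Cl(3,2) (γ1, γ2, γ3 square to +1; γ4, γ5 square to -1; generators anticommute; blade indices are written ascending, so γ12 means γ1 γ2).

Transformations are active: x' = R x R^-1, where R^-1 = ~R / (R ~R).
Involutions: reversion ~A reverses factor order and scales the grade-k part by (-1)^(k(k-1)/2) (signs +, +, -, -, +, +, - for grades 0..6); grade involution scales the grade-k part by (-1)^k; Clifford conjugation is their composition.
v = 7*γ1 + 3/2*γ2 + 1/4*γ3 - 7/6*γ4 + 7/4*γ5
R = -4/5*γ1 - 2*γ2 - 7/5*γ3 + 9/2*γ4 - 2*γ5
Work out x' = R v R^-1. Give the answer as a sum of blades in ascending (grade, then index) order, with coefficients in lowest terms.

~R = -4/5*γ1 - 2*γ2 - 7/5*γ3 + 9/2*γ4 - 2*γ5, and R ~R = -353/20, so R^-1 = ~R / (-353/20).
R v = -1/5 + 64/5*γ12 + 48/5*γ13 - 917/30*γ14 + 63/5*γ15 + 8/5*γ23 - 53/12*γ24 - 1/2*γ25 + 61/120*γ34 - 39/20*γ35 + 133/24*γ45
Answer: -12387/1765*γ1 - 1091/706*γ2 - 1989/7060*γ3 + 2687/2118*γ4 - 2535/1412*γ5


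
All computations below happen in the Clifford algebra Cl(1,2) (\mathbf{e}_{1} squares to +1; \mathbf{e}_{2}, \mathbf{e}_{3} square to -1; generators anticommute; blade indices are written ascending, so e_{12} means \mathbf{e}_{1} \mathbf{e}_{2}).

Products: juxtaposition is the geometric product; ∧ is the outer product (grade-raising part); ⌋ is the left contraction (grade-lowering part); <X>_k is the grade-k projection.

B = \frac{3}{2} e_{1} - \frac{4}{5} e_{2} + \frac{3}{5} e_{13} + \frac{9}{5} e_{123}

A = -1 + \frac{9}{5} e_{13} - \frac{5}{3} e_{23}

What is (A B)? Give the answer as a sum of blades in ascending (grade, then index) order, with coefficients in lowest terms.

step 1: \frac{27}{25} + \frac{3}{2} e_{1} - \frac{61}{25} e_{2} - \frac{41}{30} e_{3} + e_{12} - \frac{3}{5} e_{13} - \frac{143}{50} e_{123}
Answer: \frac{27}{25} + \frac{3}{2} e_{1} - \frac{61}{25} e_{2} - \frac{41}{30} e_{3} + e_{12} - \frac{3}{5} e_{13} - \frac{143}{50} e_{123}


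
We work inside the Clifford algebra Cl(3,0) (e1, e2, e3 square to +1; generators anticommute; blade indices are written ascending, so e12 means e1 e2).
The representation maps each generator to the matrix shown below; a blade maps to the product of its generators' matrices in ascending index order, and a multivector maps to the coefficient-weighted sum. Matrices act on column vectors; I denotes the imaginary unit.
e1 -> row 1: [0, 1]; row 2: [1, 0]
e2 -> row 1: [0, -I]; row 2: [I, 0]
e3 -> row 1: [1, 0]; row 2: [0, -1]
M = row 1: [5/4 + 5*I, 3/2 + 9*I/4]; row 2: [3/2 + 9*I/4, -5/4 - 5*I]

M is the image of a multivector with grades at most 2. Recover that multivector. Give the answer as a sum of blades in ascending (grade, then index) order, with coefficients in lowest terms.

Method: 1, rho(e1), rho(e2), rho(e3) form a trace-orthogonal basis of the 2x2 complex matrices (tr(X Y) = 2 if X = Y, else 0), so M = m0*1 + m1*rho(e1) + m2*rho(e2) + m3*rho(e3) with m0 = tr(M)/2 = 0, m1 = tr(M rho(e1))/2 = 3/2 + 9*I/4, m2 = tr(M rho(e2))/2 = 0, m3 = tr(M rho(e3))/2 = 5/4 + 5*I.
Multiplying table entries, the bivector images are rho(e12) = I*rho(e3), rho(e13) = -I*rho(e2), rho(e23) = I*rho(e1); with real blade coefficients the real parts of m0..m3 are the coefficients of 1, e1, e2, e3 and the imaginary parts give the bivectors (e23: Im m1, e13: -Im m2, e12: Im m3).
Answer: 3/2*e1 + 5/4*e3 + 5*e12 + 9/4*e23


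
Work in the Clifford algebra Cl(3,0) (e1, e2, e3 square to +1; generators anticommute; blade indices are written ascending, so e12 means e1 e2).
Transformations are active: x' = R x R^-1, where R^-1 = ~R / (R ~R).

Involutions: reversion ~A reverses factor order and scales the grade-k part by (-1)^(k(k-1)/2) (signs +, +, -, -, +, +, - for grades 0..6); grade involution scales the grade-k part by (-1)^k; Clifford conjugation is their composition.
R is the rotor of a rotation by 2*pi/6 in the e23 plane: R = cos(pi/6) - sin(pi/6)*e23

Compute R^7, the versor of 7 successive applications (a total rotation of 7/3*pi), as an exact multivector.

Because a rotor carries half the rotation angle, composing 7 copies of this e23-plane rotor multiplies the phase: 7*(pi/6) = 7*pi/6, hence R^7 = cos(7*pi/6) - sin(7*pi/6)*e23.
cos(7*pi/6) = -sqrt(3)/2 and sin(7*pi/6) = -1/2, so R^7 = -sqrt(3)/2 + 1/2*e23. The net rotation is 1/3*pi (after discarding 1 full turn, each of which contributes a factor -1 to the rotor); the rotor keeps the half-angle phase exactly.
Answer: -sqrt(3)/2 + 1/2*e23


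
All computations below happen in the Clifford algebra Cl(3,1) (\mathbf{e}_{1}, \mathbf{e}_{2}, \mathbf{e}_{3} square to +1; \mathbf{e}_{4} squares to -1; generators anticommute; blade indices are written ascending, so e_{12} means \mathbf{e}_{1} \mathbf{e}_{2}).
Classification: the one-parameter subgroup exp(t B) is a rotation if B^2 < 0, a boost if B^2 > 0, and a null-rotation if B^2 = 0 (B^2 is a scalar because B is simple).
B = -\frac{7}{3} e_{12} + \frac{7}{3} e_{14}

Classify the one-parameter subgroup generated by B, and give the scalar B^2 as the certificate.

B^2 term by term: the squares give (-\frac{7}{3})^2*(e_{12})^2 + (\frac{7}{3})^2*(e_{14})^2 = \frac{49}{9}*(-1) + \frac{49}{9}*(+1) = 0 (each basis 2-blade squares to minus the product of its generators' squares); cross terms between blades sharing an index anticommute and cancel. So B^2 = 0.
Answer: null-rotation, certificate B^2 = 0. The scalar 0 is the complete invariant here: its sign names the subgroup type.


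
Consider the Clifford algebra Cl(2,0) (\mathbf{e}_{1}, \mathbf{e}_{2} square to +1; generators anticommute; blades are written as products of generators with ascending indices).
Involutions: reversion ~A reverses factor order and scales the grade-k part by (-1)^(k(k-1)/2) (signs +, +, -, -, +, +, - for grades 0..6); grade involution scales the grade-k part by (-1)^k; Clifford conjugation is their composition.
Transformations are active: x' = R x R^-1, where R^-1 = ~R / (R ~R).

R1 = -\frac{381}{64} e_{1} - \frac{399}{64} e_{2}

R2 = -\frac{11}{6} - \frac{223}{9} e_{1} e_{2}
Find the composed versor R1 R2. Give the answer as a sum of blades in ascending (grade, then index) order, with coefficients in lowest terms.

Distribute over the terms of R1 (each basis-blade product reordered to ascending indices, repeated generators contracted through their squares):
(-\frac{381}{64} e_{1}) R2 = \frac{1397}{128} e_{1} + \frac{28321}{192} e_{2}
(-\frac{399}{64} e_{2}) R2 = -\frac{29659}{192} e_{1} + \frac{1463}{128} e_{2}
Summing the partial products and collecting blades:
Answer: -\frac{55127}{384} e_{1} + \frac{61031}{384} e_{2}


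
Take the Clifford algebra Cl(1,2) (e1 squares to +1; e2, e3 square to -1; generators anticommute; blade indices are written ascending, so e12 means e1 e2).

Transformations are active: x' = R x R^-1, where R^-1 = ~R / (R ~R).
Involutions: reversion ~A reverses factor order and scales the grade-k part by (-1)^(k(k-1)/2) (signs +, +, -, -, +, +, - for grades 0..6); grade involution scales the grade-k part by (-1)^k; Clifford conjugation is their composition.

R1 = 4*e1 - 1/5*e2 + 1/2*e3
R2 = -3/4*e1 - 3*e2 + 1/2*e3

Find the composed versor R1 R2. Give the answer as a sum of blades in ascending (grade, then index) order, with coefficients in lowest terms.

Distribute over the terms of R1 (each basis-blade product reordered to ascending indices, repeated generators contracted through their squares):
(4*e1) R2 = -3 - 12*e12 + 2*e13
(-1/5*e2) R2 = -3/5 - 3/20*e12 - 1/10*e23
(1/2*e3) R2 = -1/4 + 3/8*e13 + 3/2*e23
Summing the partial products and collecting blades:
Answer: -77/20 - 243/20*e12 + 19/8*e13 + 7/5*e23


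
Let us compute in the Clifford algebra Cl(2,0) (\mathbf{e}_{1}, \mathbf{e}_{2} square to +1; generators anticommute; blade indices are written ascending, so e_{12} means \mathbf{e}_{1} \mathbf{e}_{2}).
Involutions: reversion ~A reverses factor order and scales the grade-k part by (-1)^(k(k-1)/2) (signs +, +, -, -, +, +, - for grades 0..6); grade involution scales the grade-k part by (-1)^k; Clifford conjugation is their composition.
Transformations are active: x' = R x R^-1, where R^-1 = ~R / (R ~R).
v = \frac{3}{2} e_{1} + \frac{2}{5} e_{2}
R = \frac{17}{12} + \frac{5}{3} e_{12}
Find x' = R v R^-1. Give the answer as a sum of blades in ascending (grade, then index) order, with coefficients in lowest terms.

~R = \frac{17}{12} - \frac{5}{3} e_{12}, and R ~R = \frac{689}{144}, so R^-1 = ~R / (\frac{689}{144}).
R v = \frac{67}{24} e_{1} - \frac{29}{15} e_{2}
Answer: \frac{211}{1378} e_{1} - \frac{5322}{3445} e_{2}


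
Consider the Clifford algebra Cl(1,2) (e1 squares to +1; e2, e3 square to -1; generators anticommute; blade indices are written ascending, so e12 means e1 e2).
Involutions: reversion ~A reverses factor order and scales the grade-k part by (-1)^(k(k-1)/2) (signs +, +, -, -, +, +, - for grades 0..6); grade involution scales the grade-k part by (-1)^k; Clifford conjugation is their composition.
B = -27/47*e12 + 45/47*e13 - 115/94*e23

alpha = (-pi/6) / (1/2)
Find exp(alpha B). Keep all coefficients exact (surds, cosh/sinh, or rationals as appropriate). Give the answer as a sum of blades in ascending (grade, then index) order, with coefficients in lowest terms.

B^2 term by term: the squares give (-27/47)^2*(e12)^2 + (45/47)^2*(e13)^2 + (-115/94)^2*(e23)^2 = 729/2209*(+1) + 2025/2209*(+1) + 13225/8836*(-1) = -1/4 (each basis 2-blade squares to minus the product of its generators' squares); cross terms between blades sharing an index anticommute and cancel. So B^2 = -1/4.
B^2 = -1/4 — circular case — the even/odd split gives cos and sin: l = 1/2, alpha*l = -pi/6, so exp(alpha B) = cos(-pi/6) + (sin(-pi/6)/(1/2))*B = sqrt(3)/2 + (-1)*B.
Answer: sqrt(3)/2 + 27/47*e12 - 45/47*e13 + 115/94*e23


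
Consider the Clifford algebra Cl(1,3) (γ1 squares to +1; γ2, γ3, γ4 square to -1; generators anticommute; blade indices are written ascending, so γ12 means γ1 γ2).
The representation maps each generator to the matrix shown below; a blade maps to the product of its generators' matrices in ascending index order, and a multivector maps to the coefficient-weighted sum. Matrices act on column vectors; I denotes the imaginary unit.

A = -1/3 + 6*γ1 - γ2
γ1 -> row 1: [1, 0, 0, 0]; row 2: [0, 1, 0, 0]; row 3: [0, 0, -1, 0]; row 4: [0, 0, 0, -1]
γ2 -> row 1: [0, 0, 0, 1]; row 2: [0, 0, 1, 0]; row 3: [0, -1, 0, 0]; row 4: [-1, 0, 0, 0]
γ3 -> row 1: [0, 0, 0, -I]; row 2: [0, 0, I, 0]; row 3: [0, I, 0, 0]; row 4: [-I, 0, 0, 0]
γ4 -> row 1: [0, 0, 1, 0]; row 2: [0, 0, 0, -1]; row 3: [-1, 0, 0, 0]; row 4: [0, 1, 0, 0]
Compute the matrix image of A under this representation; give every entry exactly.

M = (-1/3)*1 + (6)*rho(γ1) + (-1)*rho(γ2), summed entrywise (1 is the identity matrix):
Answer: row 1: [17/3, 0, 0, -1]; row 2: [0, 17/3, -1, 0]; row 3: [0, 1, -19/3, 0]; row 4: [1, 0, 0, -19/3]


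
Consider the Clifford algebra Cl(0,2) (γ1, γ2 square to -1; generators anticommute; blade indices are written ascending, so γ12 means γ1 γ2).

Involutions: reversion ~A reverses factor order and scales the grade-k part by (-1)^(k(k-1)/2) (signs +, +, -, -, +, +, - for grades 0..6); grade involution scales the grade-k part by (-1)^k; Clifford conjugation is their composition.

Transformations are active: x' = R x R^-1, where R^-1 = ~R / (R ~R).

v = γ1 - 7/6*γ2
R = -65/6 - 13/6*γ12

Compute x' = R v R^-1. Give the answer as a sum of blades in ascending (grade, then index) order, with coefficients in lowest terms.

~R = -65/6 + 13/6*γ12, and R ~R = 2197/18, so R^-1 = ~R / (2197/18).
R v = -481/36*γ1 + 377/36*γ2
Answer: 107/78*γ1 - 9/13*γ2


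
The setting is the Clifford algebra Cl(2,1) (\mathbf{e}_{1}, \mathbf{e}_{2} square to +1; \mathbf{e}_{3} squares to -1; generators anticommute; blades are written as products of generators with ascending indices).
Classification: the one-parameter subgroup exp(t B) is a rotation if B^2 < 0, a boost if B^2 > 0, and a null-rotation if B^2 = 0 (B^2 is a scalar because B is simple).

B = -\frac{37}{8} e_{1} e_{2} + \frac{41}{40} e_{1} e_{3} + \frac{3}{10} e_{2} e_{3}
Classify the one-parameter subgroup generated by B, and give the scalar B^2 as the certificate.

B^2 term by term: the squares give (-\frac{37}{8})^2*(e_{1} e_{2})^2 + (\frac{41}{40})^2*(e_{1} e_{3})^2 + (\frac{3}{10})^2*(e_{2} e_{3})^2 = \frac{1369}{64}*(-1) + \frac{1681}{1600}*(+1) + \frac{9}{100}*(+1) = -\frac{81}{4} (each basis 2-blade squares to minus the product of its generators' squares); cross terms between blades sharing an index anticommute and cancel. So B^2 = -\frac{81}{4}.
Answer: rotation, certificate B^2 = -\frac{81}{4}. Check the certificate: B^2 = -\frac{81}{4}, and that sign is decisive whatever form B takes.


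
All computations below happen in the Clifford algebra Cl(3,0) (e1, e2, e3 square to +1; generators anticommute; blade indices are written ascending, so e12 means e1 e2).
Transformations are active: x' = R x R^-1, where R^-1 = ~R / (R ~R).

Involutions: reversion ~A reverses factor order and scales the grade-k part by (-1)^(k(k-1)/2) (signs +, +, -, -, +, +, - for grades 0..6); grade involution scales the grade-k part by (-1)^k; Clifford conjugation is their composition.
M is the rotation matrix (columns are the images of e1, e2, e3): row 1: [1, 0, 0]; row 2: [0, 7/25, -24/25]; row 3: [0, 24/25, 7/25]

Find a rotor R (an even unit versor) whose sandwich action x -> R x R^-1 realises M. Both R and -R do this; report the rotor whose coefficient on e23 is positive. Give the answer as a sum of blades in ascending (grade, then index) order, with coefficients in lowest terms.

Method: write R = a + b12*e12 + b13*e13 + b23*e23 with a^2 + b12^2 + b13^2 + b23^2 = 1 (so R^-1 = ~R). Expanding the columns R e_j ~R gives tr M = 4a^2 - 1 and, from the antisymmetric part, M21 - M12 = -4a*b12, M13 - M31 = 4a*b13, M32 - M23 = -4a*b23.
Here tr M = 39/25, so a^2 = (1 + tr M)/4 = 16/25 and a = ±4/5. Taking a = 4/5: M21 - M12 = 0, M13 - M31 = 0, M32 - M23 = 48/25, giving b12 = 0, b13 = 0, b23 = -3/5, i.e. R = 4/5 - 3/5*e23.
Its e23 coefficient is negative, so report the other preimage -R.
Answer: -4/5 + 3/5*e23. Why the constraint matters: R and -R act identically through the sandwich — M has trace 39/25 either way — so only the sign condition on e23 picks one of the two preimages.


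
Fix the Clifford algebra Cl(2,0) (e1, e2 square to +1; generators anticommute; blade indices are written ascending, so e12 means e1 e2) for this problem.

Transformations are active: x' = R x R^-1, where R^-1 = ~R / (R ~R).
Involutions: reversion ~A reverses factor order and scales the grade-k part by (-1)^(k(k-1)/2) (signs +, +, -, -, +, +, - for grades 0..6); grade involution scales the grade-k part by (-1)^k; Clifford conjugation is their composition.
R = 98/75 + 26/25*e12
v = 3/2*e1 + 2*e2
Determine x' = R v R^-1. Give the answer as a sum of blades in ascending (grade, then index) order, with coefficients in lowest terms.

~R = 98/75 - 26/25*e12, and R ~R = 15688/5625, so R^-1 = ~R / (15688/5625).
R v = 101/25*e1 + 79/75*e2
Answer: 4482/1961*e1 - 3973/3922*e2


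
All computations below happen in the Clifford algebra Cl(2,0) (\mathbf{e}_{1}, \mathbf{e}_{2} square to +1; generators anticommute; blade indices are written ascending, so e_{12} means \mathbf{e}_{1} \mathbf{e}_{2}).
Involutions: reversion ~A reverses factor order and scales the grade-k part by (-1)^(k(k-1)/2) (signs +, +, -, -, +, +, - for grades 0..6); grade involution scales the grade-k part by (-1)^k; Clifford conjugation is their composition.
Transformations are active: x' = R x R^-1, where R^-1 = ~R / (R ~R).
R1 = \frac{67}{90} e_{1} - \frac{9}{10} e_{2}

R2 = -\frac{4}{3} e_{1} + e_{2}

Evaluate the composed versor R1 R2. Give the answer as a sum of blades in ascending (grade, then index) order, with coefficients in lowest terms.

Distribute over the terms of R1 (each basis-blade product reordered to ascending indices, repeated generators contracted through their squares):
(\frac{67}{90} e_{1}) R2 = -\frac{134}{135} + \frac{67}{90} e_{12}
(-\frac{9}{10} e_{2}) R2 = -\frac{9}{10} - \frac{6}{5} e_{12}
Summing the partial products and collecting blades:
Answer: -\frac{511}{270} - \frac{41}{90} e_{12}


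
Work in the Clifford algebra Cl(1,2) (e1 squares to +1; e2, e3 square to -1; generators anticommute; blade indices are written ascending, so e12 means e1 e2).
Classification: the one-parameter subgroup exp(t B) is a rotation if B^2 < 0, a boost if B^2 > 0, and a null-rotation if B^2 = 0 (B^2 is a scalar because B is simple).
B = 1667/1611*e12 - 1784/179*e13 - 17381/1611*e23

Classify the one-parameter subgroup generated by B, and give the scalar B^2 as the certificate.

B^2 term by term: the squares give (1667/1611)^2*(e12)^2 + (-1784/179)^2*(e13)^2 + (-17381/1611)^2*(e23)^2 = 2778889/2595321*(+1) + 3182656/32041*(+1) + 302099161/2595321*(-1) = -16 (each basis 2-blade squares to minus the product of its generators' squares); cross terms between blades sharing an index anticommute and cancel. So B^2 = -16.
Answer: rotation, certificate B^2 = -16. The scalar -16 is the complete invariant here: its sign names the subgroup type.
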